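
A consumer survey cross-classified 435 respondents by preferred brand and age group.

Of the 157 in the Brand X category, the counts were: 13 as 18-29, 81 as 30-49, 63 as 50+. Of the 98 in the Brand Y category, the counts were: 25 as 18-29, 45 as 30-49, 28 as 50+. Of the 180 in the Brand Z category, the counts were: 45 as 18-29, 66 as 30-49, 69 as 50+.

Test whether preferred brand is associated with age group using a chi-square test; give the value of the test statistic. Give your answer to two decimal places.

Row totals: 157, 98, 180. Column totals: 83, 192, 160. Grand total N = 435.
Expected counts (row total × column total / N):
  Brand X, 18-29: 157×83/435 = 29.956
  Brand X, 30-49: 157×192/435 = 69.297
  Brand X, 50+: 157×160/435 = 57.747
  Brand Y, 18-29: 98×83/435 = 18.699
  Brand Y, 30-49: 98×192/435 = 43.255
  Brand Y, 50+: 98×160/435 = 36.046
  Brand Z, 18-29: 180×83/435 = 34.345
  Brand Z, 30-49: 180×192/435 = 79.448
  Brand Z, 50+: 180×160/435 = 66.207
Contributions (O − E)²/E:
  (13 − 29.956)²/29.956 = 9.5976
  (81 − 69.297)²/69.297 = 1.9764
  (63 − 57.747)²/57.747 = 0.4778
  (25 − 18.699)²/18.699 = 2.1232
  (45 − 43.255)²/43.255 = 0.0704
  (28 − 36.046)²/36.046 = 1.7960
  (45 − 34.345)²/34.345 = 3.3055
  (66 − 79.448)²/79.448 = 2.2763
  (69 − 66.207)²/66.207 = 0.1178
χ² = 9.5976 + 1.9764 + 0.4778 + 2.1232 + 0.0704 + 1.7960 + 3.3055 + 2.2763 + 0.1178 = 21.74

21.74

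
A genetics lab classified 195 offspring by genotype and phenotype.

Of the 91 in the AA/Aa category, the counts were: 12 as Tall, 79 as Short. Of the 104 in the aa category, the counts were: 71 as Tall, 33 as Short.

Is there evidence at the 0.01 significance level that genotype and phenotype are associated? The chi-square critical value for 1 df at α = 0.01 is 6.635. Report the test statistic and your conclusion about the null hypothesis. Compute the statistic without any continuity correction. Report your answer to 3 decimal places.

Row totals: 91, 104. Column totals: 83, 112. Grand total N = 195.
Expected counts (row total × column total / N):
  AA/Aa, Tall: 91×83/195 = 38.73333
  AA/Aa, Short: 91×112/195 = 52.26667
  aa, Tall: 104×83/195 = 44.26667
  aa, Short: 104×112/195 = 59.73333
Contributions (O − E)²/E:
  (12 − 38.73333)²/38.73333 = 18.4511
  (79 − 52.26667)²/52.26667 = 13.6736
  (71 − 44.26667)²/44.26667 = 16.1447
  (33 − 59.73333)²/59.73333 = 11.9644
χ² = 18.4511 + 13.6736 + 16.1447 + 11.9644 = 60.234
df = (2−1)(2−1) = 1. Since 60.234 > 6.635, reject the null hypothesis of independence at α = 0.01.

60.234; reject H₀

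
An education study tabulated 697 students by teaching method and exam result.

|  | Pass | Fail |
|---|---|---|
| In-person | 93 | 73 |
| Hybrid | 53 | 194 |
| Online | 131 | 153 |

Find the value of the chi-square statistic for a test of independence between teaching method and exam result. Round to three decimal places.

57.694

Row totals: 166, 247, 284. Column totals: 277, 420. Grand total N = 697.
Expected counts (row total × column total / N):
  In-person, Pass: 166×277/697 = 65.9713
  In-person, Fail: 166×420/697 = 100.0287
  Hybrid, Pass: 247×277/697 = 98.1621
  Hybrid, Fail: 247×420/697 = 148.8379
  Online, Pass: 284×277/697 = 112.8666
  Online, Fail: 284×420/697 = 171.1334
Contributions (O − E)²/E:
  (93 − 65.9713)²/65.9713 = 11.0738
  (73 − 100.0287)²/100.0287 = 7.3034
  (53 − 98.1621)²/98.1621 = 20.7780
  (194 − 148.8379)²/148.8379 = 13.7036
  (131 − 112.8666)²/112.8666 = 2.9134
  (153 − 171.1334)²/171.1334 = 1.9214
χ² = 11.0738 + 7.3034 + 20.7780 + 13.7036 + 2.9134 + 1.9214 = 57.694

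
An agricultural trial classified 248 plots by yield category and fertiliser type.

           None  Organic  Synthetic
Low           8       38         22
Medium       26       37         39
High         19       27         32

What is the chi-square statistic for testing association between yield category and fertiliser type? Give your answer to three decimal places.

Row totals: 68, 102, 78. Column totals: 53, 102, 93. Grand total N = 248.
Expected counts (row total × column total / N):
  Low, None: 68×53/248 = 14.5323
  Low, Organic: 68×102/248 = 27.9677
  Low, Synthetic: 68×93/248 = 25.5000
  Medium, None: 102×53/248 = 21.7984
  Medium, Organic: 102×102/248 = 41.9516
  Medium, Synthetic: 102×93/248 = 38.2500
  High, None: 78×53/248 = 16.6694
  High, Organic: 78×102/248 = 32.0806
  High, Synthetic: 78×93/248 = 29.2500
Contributions (O − E)²/E:
  (8 − 14.5323)²/14.5323 = 2.9363
  (38 − 27.9677)²/27.9677 = 3.5987
  (22 − 25.5000)²/25.5000 = 0.4804
  (26 − 21.7984)²/21.7984 = 0.8099
  (37 − 41.9516)²/41.9516 = 0.5844
  (39 − 38.2500)²/38.2500 = 0.0147
  (19 − 16.6694)²/16.6694 = 0.3258
  (27 − 32.0806)²/32.0806 = 0.8046
  (32 − 29.2500)²/29.2500 = 0.2585
χ² = 2.9363 + 3.5987 + 0.4804 + 0.8099 + 0.5844 + 0.0147 + 0.3258 + 0.8046 + 0.2585 = 9.813

9.813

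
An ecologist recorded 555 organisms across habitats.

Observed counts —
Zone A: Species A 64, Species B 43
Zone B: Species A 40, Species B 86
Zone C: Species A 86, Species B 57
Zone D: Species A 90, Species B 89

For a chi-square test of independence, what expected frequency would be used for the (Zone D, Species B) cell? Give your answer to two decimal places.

Row total (Zone D) = 179; column total (Species B) = 275; grand total N = 555.
Expected count = (row total × column total) / N = 179 × 275 / 555 = 88.69.

88.69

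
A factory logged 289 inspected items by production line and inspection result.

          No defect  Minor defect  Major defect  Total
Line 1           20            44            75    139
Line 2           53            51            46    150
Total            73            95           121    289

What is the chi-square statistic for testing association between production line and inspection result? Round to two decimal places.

22.00

Grand total N = 289.
Expected counts (row total × column total / N):
  Line 1, No defect: 139×73/289 = 35.111
  Line 1, Minor defect: 139×95/289 = 45.692
  Line 1, Major defect: 139×121/289 = 58.197
  Line 2, No defect: 150×73/289 = 37.889
  Line 2, Minor defect: 150×95/289 = 49.308
  Line 2, Major defect: 150×121/289 = 62.803
Contributions (O − E)²/E:
  (20 − 35.111)²/35.111 = 6.5034
  (44 − 45.692)²/45.692 = 0.0627
  (75 − 58.197)²/58.197 = 4.8515
  (53 − 37.889)²/37.889 = 6.0266
  (51 − 49.308)²/49.308 = 0.0581
  (46 − 62.803)²/62.803 = 4.4957
χ² = 6.5034 + 0.0627 + 4.8515 + 6.0266 + 0.0581 + 4.4957 = 22.00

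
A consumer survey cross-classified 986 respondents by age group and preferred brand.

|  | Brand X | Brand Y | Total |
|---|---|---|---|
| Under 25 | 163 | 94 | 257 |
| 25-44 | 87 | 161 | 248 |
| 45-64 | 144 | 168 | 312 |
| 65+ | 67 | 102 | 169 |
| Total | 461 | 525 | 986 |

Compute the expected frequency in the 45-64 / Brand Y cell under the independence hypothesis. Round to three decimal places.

Row total (45-64) = 312; column total (Brand Y) = 525; grand total N = 986.
Expected count = (row total × column total) / N = 312 × 525 / 986 = 166.126.

166.126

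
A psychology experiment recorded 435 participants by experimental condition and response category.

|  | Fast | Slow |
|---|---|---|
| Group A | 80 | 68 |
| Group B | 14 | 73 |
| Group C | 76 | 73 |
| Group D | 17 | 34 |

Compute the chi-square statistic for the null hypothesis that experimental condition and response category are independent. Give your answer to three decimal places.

38.923

Row totals: 148, 87, 149, 51. Column totals: 187, 248. Grand total N = 435.
Expected counts (row total × column total / N):
  Group A, Fast: 148×187/435 = 63.6230
  Group A, Slow: 148×248/435 = 84.3770
  Group B, Fast: 87×187/435 = 37.4000
  Group B, Slow: 87×248/435 = 49.6000
  Group C, Fast: 149×187/435 = 64.0529
  Group C, Slow: 149×248/435 = 84.9471
  Group D, Fast: 51×187/435 = 21.9241
  Group D, Slow: 51×248/435 = 29.0759
Contributions (O − E)²/E:
  (80 − 63.6230)²/63.6230 = 4.2156
  (68 − 84.3770)²/84.3770 = 3.1787
  (14 − 37.4000)²/37.4000 = 14.6406
  (73 − 49.6000)²/49.6000 = 11.0395
  (76 − 64.0529)²/64.0529 = 2.2284
  (73 − 84.9471)²/84.9471 = 1.6803
  (17 − 21.9241)²/21.9241 = 1.1059
  (34 − 29.0759)²/29.0759 = 0.8339
χ² = 4.2156 + 3.1787 + 14.6406 + 11.0395 + 2.2284 + 1.6803 + 1.1059 + 0.8339 = 38.923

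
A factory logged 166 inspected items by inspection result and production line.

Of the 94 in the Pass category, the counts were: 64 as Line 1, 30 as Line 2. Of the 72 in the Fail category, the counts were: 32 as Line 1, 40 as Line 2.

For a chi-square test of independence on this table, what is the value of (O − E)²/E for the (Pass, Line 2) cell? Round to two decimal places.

Row total (Pass) = 94; column total (Line 2) = 70; N = 166.
Expected count E = 94 × 70 / 166 = 39.639.
Contribution = (O − E)²/E = (30 − 39.639)² / 39.639 = 2.34.

2.34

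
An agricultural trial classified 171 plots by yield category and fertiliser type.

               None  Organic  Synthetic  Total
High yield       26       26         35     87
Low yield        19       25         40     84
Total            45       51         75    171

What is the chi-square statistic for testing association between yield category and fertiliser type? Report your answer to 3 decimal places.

1.390

Grand total N = 171.
Expected counts (row total × column total / N):
  High yield, None: 87×45/171 = 22.8947
  High yield, Organic: 87×51/171 = 25.9474
  High yield, Synthetic: 87×75/171 = 38.1579
  Low yield, None: 84×45/171 = 22.1053
  Low yield, Organic: 84×51/171 = 25.0526
  Low yield, Synthetic: 84×75/171 = 36.8421
Contributions (O − E)²/E:
  (26 − 22.8947)²/22.8947 = 0.4212
  (26 − 25.9474)²/25.9474 = 0.0001
  (35 − 38.1579)²/38.1579 = 0.2613
  (19 − 22.1053)²/22.1053 = 0.4362
  (25 − 25.0526)²/25.0526 = 0.0001
  (40 − 36.8421)²/36.8421 = 0.2707
χ² = 0.4212 + 0.0001 + 0.2613 + 0.4362 + 0.0001 + 0.2707 = 1.390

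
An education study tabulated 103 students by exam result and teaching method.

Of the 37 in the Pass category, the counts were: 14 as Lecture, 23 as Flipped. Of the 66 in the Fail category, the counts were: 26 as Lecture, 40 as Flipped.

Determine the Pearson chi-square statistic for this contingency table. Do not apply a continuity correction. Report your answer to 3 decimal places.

Row totals: 37, 66. Column totals: 40, 63. Grand total N = 103.
Expected counts (row total × column total / N):
  Pass, Lecture: 37×40/103 = 14.3689
  Pass, Flipped: 37×63/103 = 22.6311
  Fail, Lecture: 66×40/103 = 25.6311
  Fail, Flipped: 66×63/103 = 40.3689
Contributions (O − E)²/E:
  (14 − 14.3689)²/14.3689 = 0.0095
  (23 − 22.6311)²/22.6311 = 0.0060
  (26 − 25.6311)²/25.6311 = 0.0053
  (40 − 40.3689)²/40.3689 = 0.0034
χ² = 0.0095 + 0.0060 + 0.0053 + 0.0034 = 0.024

0.024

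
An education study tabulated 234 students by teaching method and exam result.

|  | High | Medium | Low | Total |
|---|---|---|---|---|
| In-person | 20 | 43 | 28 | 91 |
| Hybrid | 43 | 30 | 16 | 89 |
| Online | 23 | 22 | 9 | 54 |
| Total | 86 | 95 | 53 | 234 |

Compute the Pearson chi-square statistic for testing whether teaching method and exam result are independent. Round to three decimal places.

Grand total N = 234.
Expected counts (row total × column total / N):
  In-person, High: 91×86/234 = 33.4444
  In-person, Medium: 91×95/234 = 36.9444
  In-person, Low: 91×53/234 = 20.6111
  Hybrid, High: 89×86/234 = 32.7094
  Hybrid, Medium: 89×95/234 = 36.1325
  Hybrid, Low: 89×53/234 = 20.1581
  Online, High: 54×86/234 = 19.8462
  Online, Medium: 54×95/234 = 21.9231
  Online, Low: 54×53/234 = 12.2308
Contributions (O − E)²/E:
  (20 − 33.4444)²/33.4444 = 5.4045
  (43 − 36.9444)²/36.9444 = 0.9926
  (28 − 20.6111)²/20.6111 = 2.6489
  (43 − 32.7094)²/32.7094 = 3.2375
  (30 − 36.1325)²/36.1325 = 1.0408
  (16 − 20.1581)²/20.1581 = 0.8577
  (23 − 19.8462)²/19.8462 = 0.5012
  (22 − 21.9231)²/21.9231 = 0.0003
  (9 − 12.2308)²/12.2308 = 0.8534
χ² = 5.4045 + 0.9926 + 2.6489 + 3.2375 + 1.0408 + 0.8577 + 0.5012 + 0.0003 + 0.8534 = 15.537

15.537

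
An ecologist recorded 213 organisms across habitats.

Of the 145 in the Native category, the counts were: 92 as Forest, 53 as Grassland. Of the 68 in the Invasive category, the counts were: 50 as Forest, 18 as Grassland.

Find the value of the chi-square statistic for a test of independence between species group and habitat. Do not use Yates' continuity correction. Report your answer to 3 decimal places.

2.117

Row totals: 145, 68. Column totals: 142, 71. Grand total N = 213.
Expected counts (row total × column total / N):
  Native, Forest: 145×142/213 = 96.6667
  Native, Grassland: 145×71/213 = 48.3333
  Invasive, Forest: 68×142/213 = 45.3333
  Invasive, Grassland: 68×71/213 = 22.6667
Contributions (O − E)²/E:
  (92 − 96.6667)²/96.6667 = 0.2253
  (53 − 48.3333)²/48.3333 = 0.4506
  (50 − 45.3333)²/45.3333 = 0.4804
  (18 − 22.6667)²/22.6667 = 0.9608
χ² = 0.2253 + 0.4506 + 0.4804 + 0.9608 = 2.117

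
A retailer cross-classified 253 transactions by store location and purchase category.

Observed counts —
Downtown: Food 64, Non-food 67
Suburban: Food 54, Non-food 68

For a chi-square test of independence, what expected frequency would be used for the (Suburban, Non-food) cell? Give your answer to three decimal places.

Row total (Suburban) = 122; column total (Non-food) = 135; grand total N = 253.
Expected count = (row total × column total) / N = 122 × 135 / 253 = 65.099.

65.099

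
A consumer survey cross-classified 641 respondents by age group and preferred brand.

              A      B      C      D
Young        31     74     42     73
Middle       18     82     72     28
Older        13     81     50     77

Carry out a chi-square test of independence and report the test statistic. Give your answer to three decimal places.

Row totals: 220, 200, 221. Column totals: 62, 237, 164, 178. Grand total N = 641.
Expected counts (row total × column total / N):
  Young, A: 220×62/641 = 21.27925
  Young, B: 220×237/641 = 81.34165
  Young, C: 220×164/641 = 56.28705
  Young, D: 220×178/641 = 61.09204
  Middle, A: 200×62/641 = 19.34477
  Middle, B: 200×237/641 = 73.94696
  Middle, C: 200×164/641 = 51.17005
  Middle, D: 200×178/641 = 55.53822
  Older, A: 221×62/641 = 21.37598
  Older, B: 221×237/641 = 81.71139
  Older, C: 221×164/641 = 56.54290
  Older, D: 221×178/641 = 61.36973
Contributions (O − E)²/E:
  (31 − 21.27925)²/21.27925 = 4.4406
  (74 − 81.34165)²/81.34165 = 0.6626
  (42 − 56.28705)²/56.28705 = 3.6264
  (73 − 61.09204)²/61.09204 = 2.3211
  (18 − 19.34477)²/19.34477 = 0.0935
  (82 − 73.94696)²/73.94696 = 0.8770
  (72 − 51.17005)²/51.17005 = 8.4793
  (28 − 55.53822)²/55.53822 = 13.6546
  (13 − 21.37598)²/21.37598 = 3.2821
  (81 − 81.71139)²/81.71139 = 0.0062
  (50 − 56.54290)²/56.54290 = 0.7571
  (77 − 61.36973)²/61.36973 = 3.9809
χ² = 4.4406 + 0.6626 + 3.6264 + 2.3211 + 0.0935 + 0.8770 + 8.4793 + 13.6546 + 3.2821 + 0.0062 + 0.7571 + 3.9809 = 42.181

42.181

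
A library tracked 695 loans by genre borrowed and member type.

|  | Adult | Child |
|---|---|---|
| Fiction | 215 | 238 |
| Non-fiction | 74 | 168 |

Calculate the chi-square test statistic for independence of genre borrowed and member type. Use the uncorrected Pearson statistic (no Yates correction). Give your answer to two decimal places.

18.51

Row totals: 453, 242. Column totals: 289, 406. Grand total N = 695.
Expected counts (row total × column total / N):
  Fiction, Adult: 453×289/695 = 188.370
  Fiction, Child: 453×406/695 = 264.630
  Non-fiction, Adult: 242×289/695 = 100.630
  Non-fiction, Child: 242×406/695 = 141.370
Contributions (O − E)²/E:
  (215 − 188.370)²/188.370 = 3.7647
  (238 − 264.630)²/264.630 = 2.6798
  (74 − 100.630)²/100.630 = 7.0472
  (168 − 141.370)²/141.370 = 5.0163
χ² = 3.7647 + 2.6798 + 7.0472 + 5.0163 = 18.51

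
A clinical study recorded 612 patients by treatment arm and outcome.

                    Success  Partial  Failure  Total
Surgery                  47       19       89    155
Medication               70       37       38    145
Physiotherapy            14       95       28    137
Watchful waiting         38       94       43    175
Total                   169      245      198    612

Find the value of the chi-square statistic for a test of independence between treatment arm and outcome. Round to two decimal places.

156.21

Grand total N = 612.
Expected counts (row total × column total / N):
  Surgery, Success: 155×169/612 = 42.802
  Surgery, Partial: 155×245/612 = 62.051
  Surgery, Failure: 155×198/612 = 50.147
  Medication, Success: 145×169/612 = 40.041
  Medication, Partial: 145×245/612 = 58.047
  Medication, Failure: 145×198/612 = 46.912
  Physiotherapy, Success: 137×169/612 = 37.832
  Physiotherapy, Partial: 137×245/612 = 54.845
  Physiotherapy, Failure: 137×198/612 = 44.324
  Watchful waiting, Success: 175×169/612 = 48.325
  Watchful waiting, Partial: 175×245/612 = 70.057
  Watchful waiting, Failure: 175×198/612 = 56.618
Contributions (O − E)²/E:
  (47 − 42.802)²/42.802 = 0.4117
  (19 − 62.051)²/62.051 = 29.8688
  (89 − 50.147)²/50.147 = 30.1026
  (70 − 40.041)²/40.041 = 22.4156
  (37 − 58.047)²/58.047 = 7.6313
  (38 − 46.912)²/46.912 = 1.6930
  (14 − 37.832)²/37.832 = 15.0128
  (95 − 54.845)²/54.845 = 29.3997
  (28 − 44.324)²/44.324 = 6.0119
  (38 − 48.325)²/48.325 = 2.2060
  (94 − 70.057)²/70.057 = 8.1829
  (43 − 56.618)²/56.618 = 3.2755
χ² = 0.4117 + 29.8688 + 30.1026 + 22.4156 + 7.6313 + 1.6930 + 15.0128 + 29.3997 + 6.0119 + 2.2060 + 8.1829 + 3.2755 = 156.21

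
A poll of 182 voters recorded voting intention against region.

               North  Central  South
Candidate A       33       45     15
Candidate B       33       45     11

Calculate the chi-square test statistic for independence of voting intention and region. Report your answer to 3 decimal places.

0.528

Row totals: 93, 89. Column totals: 66, 90, 26. Grand total N = 182.
Expected counts (row total × column total / N):
  Candidate A, North: 93×66/182 = 33.7253
  Candidate A, Central: 93×90/182 = 45.9890
  Candidate A, South: 93×26/182 = 13.2857
  Candidate B, North: 89×66/182 = 32.2747
  Candidate B, Central: 89×90/182 = 44.0110
  Candidate B, South: 89×26/182 = 12.7143
Contributions (O − E)²/E:
  (33 − 33.7253)²/33.7253 = 0.0156
  (45 − 45.9890)²/45.9890 = 0.0213
  (15 − 13.2857)²/13.2857 = 0.2212
  (33 − 32.2747)²/32.2747 = 0.0163
  (45 − 44.0110)²/44.0110 = 0.0222
  (11 − 12.7143)²/12.7143 = 0.2311
χ² = 0.0156 + 0.0213 + 0.2212 + 0.0163 + 0.0222 + 0.2311 = 0.528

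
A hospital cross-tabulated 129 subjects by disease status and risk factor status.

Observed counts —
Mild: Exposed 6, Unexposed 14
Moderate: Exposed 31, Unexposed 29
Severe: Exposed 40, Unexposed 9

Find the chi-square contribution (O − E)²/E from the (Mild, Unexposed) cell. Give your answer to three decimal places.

4.374

Row total (Mild) = 20; column total (Unexposed) = 52; N = 129.
Expected count E = 20 × 52 / 129 = 8.0620.
Contribution = (O − E)²/E = (14 − 8.0620)² / 8.0620 = 4.374.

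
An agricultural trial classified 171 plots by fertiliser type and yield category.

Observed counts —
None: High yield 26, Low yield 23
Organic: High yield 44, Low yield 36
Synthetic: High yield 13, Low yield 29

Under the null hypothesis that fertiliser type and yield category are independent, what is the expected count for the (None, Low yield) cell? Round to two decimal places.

25.22

Row total (None) = 49; column total (Low yield) = 88; grand total N = 171.
Expected count = (row total × column total) / N = 49 × 88 / 171 = 25.22.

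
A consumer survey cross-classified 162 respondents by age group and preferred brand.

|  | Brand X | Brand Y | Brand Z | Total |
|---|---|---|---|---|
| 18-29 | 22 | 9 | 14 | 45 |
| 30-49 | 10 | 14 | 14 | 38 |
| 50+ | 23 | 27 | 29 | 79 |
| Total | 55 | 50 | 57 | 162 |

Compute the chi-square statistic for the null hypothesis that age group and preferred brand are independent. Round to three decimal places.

6.890

Grand total N = 162.
Expected counts (row total × column total / N):
  18-29, Brand X: 45×55/162 = 15.2778
  18-29, Brand Y: 45×50/162 = 13.8889
  18-29, Brand Z: 45×57/162 = 15.8333
  30-49, Brand X: 38×55/162 = 12.9012
  30-49, Brand Y: 38×50/162 = 11.7284
  30-49, Brand Z: 38×57/162 = 13.3704
  50+, Brand X: 79×55/162 = 26.8210
  50+, Brand Y: 79×50/162 = 24.3827
  50+, Brand Z: 79×57/162 = 27.7963
Contributions (O − E)²/E:
  (22 − 15.2778)²/15.2778 = 2.9578
  (9 − 13.8889)²/13.8889 = 1.7209
  (14 − 15.8333)²/15.8333 = 0.2123
  (10 − 12.9012)²/12.9012 = 0.6524
  (14 − 11.7284)²/11.7284 = 0.4400
  (14 − 13.3704)²/13.3704 = 0.0296
  (23 − 26.8210)²/26.8210 = 0.5444
  (27 − 24.3827)²/24.3827 = 0.2809
  (29 − 27.7963)²/27.7963 = 0.0521
χ² = 2.9578 + 1.7209 + 0.2123 + 0.6524 + 0.4400 + 0.0296 + 0.5444 + 0.2809 + 0.0521 = 6.890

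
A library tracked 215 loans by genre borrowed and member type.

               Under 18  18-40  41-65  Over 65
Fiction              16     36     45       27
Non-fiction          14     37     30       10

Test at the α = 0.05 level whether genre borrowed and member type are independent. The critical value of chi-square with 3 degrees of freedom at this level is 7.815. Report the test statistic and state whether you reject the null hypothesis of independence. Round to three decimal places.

6.035; fail to reject H₀

Row totals: 124, 91. Column totals: 30, 73, 75, 37. Grand total N = 215.
Expected counts (row total × column total / N):
  Fiction, Under 18: 124×30/215 = 17.30233
  Fiction, 18-40: 124×73/215 = 42.10233
  Fiction, 41-65: 124×75/215 = 43.25581
  Fiction, Over 65: 124×37/215 = 21.33953
  Non-fiction, Under 18: 91×30/215 = 12.69767
  Non-fiction, 18-40: 91×73/215 = 30.89767
  Non-fiction, 41-65: 91×75/215 = 31.74419
  Non-fiction, Over 65: 91×37/215 = 15.66047
Contributions (O − E)²/E:
  (16 − 17.30233)²/17.30233 = 0.0980
  (36 − 42.10233)²/42.10233 = 0.8845
  (45 − 43.25581)²/43.25581 = 0.0703
  (27 − 21.33953)²/21.33953 = 1.5015
  (14 − 12.69767)²/12.69767 = 0.1336
  (37 − 30.89767)²/30.89767 = 1.2052
  (30 − 31.74419)²/31.74419 = 0.0958
  (10 − 15.66047)²/15.66047 = 2.0460
χ² = 0.0980 + 0.8845 + 0.0703 + 1.5015 + 0.1336 + 1.2052 + 0.0958 + 2.0460 = 6.035
df = (2−1)(4−1) = 3. Since 6.035 < 7.815, fail to reject the null hypothesis of independence at α = 0.05.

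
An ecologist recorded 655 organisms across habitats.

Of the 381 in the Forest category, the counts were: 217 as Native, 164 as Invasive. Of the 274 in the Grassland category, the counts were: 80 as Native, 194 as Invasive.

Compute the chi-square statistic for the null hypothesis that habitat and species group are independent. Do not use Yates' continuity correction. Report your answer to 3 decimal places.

Row totals: 381, 274. Column totals: 297, 358. Grand total N = 655.
Expected counts (row total × column total / N):
  Forest, Native: 381×297/655 = 172.7588
  Forest, Invasive: 381×358/655 = 208.2412
  Grassland, Native: 274×297/655 = 124.2412
  Grassland, Invasive: 274×358/655 = 149.7588
Contributions (O − E)²/E:
  (217 − 172.7588)²/172.7588 = 11.3296
  (164 − 208.2412)²/208.2412 = 9.3991
  (80 − 124.2412)²/124.2412 = 15.7539
  (194 − 149.7588)²/149.7588 = 13.0696
χ² = 11.3296 + 9.3991 + 15.7539 + 13.0696 = 49.552

49.552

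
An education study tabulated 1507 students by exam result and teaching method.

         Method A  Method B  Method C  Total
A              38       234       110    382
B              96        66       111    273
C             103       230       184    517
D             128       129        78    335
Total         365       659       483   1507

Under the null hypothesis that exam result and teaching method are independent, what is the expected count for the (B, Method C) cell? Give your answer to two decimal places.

87.50

Row total (B) = 273; column total (Method C) = 483; grand total N = 1507.
Expected count = (row total × column total) / N = 273 × 483 / 1507 = 87.50.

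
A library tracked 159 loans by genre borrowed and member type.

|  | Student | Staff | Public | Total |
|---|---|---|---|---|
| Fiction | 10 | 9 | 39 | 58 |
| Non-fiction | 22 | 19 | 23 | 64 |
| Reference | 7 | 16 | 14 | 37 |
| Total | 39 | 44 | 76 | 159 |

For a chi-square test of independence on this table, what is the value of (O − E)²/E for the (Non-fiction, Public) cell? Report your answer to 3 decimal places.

1.884

Row total (Non-fiction) = 64; column total (Public) = 76; N = 159.
Expected count E = 64 × 76 / 159 = 30.5912.
Contribution = (O − E)²/E = (23 − 30.5912)² / 30.5912 = 1.884.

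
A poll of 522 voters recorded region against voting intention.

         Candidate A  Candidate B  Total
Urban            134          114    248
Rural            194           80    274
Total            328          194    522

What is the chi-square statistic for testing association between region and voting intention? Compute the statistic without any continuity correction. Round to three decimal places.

15.678

Grand total N = 522.
Expected counts (row total × column total / N):
  Urban, Candidate A: 248×328/522 = 155.83142
  Urban, Candidate B: 248×194/522 = 92.16858
  Rural, Candidate A: 274×328/522 = 172.16858
  Rural, Candidate B: 274×194/522 = 101.83142
Contributions (O − E)²/E:
  (134 − 155.83142)²/155.83142 = 3.0585
  (114 − 92.16858)²/92.16858 = 5.1711
  (194 − 172.16858)²/172.16858 = 2.7683
  (80 − 101.83142)²/101.83142 = 4.6804
χ² = 3.0585 + 5.1711 + 2.7683 + 4.6804 = 15.678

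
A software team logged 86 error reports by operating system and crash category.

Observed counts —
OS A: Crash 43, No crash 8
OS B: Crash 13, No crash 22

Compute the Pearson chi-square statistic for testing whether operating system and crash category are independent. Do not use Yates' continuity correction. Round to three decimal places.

20.332

Row totals: 51, 35. Column totals: 56, 30. Grand total N = 86.
Expected counts (row total × column total / N):
  OS A, Crash: 51×56/86 = 33.2093
  OS A, No crash: 51×30/86 = 17.7907
  OS B, Crash: 35×56/86 = 22.7907
  OS B, No crash: 35×30/86 = 12.2093
Contributions (O − E)²/E:
  (43 − 33.2093)²/33.2093 = 2.8865
  (8 − 17.7907)²/17.7907 = 5.3881
  (13 − 22.7907)²/22.7907 = 4.2060
  (22 − 12.2093)²/12.2093 = 7.8512
χ² = 2.8865 + 5.3881 + 4.2060 + 7.8512 = 20.332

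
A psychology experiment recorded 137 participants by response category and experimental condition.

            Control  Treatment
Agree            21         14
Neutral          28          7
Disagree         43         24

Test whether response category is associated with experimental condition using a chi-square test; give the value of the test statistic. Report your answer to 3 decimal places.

3.699

Row totals: 35, 35, 67. Column totals: 92, 45. Grand total N = 137.
Expected counts (row total × column total / N):
  Agree, Control: 35×92/137 = 23.5036
  Agree, Treatment: 35×45/137 = 11.4964
  Neutral, Control: 35×92/137 = 23.5036
  Neutral, Treatment: 35×45/137 = 11.4964
  Disagree, Control: 67×92/137 = 44.9927
  Disagree, Treatment: 67×45/137 = 22.0073
Contributions (O − E)²/E:
  (21 − 23.5036)²/23.5036 = 0.2667
  (14 − 11.4964)²/11.4964 = 0.5452
  (28 − 23.5036)²/23.5036 = 0.8602
  (7 − 11.4964)²/11.4964 = 1.7586
  (43 − 44.9927)²/44.9927 = 0.0883
  (24 − 22.0073)²/22.0073 = 0.1804
χ² = 0.2667 + 0.5452 + 0.8602 + 1.7586 + 0.0883 + 0.1804 = 3.699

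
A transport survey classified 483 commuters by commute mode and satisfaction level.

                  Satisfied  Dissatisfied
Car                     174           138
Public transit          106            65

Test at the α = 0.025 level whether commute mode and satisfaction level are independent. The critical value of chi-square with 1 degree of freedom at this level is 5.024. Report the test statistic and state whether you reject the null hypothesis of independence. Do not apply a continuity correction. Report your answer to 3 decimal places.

1.753; fail to reject H₀

Row totals: 312, 171. Column totals: 280, 203. Grand total N = 483.
Expected counts (row total × column total / N):
  Car, Satisfied: 312×280/483 = 180.86957
  Car, Dissatisfied: 312×203/483 = 131.13043
  Public transit, Satisfied: 171×280/483 = 99.13043
  Public transit, Dissatisfied: 171×203/483 = 71.86957
Contributions (O − E)²/E:
  (174 − 180.86957)²/180.86957 = 0.2609
  (138 − 131.13043)²/131.13043 = 0.3599
  (106 − 99.13043)²/99.13043 = 0.4760
  (65 − 71.86957)²/71.86957 = 0.6566
χ² = 0.2609 + 0.3599 + 0.4760 + 0.6566 = 1.753
df = (2−1)(2−1) = 1. Since 1.753 < 5.024, fail to reject the null hypothesis of independence at α = 0.025.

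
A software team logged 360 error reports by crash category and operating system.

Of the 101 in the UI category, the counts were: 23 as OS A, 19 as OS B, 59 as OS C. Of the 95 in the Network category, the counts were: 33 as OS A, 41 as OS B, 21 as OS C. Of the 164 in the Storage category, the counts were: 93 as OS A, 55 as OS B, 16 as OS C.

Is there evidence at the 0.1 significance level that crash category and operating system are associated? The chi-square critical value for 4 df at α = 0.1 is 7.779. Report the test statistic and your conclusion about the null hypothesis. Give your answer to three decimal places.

84.600; reject H₀

Row totals: 101, 95, 164. Column totals: 149, 115, 96. Grand total N = 360.
Expected counts (row total × column total / N):
  UI, OS A: 101×149/360 = 41.80278
  UI, OS B: 101×115/360 = 32.26389
  UI, OS C: 101×96/360 = 26.93333
  Network, OS A: 95×149/360 = 39.31944
  Network, OS B: 95×115/360 = 30.34722
  Network, OS C: 95×96/360 = 25.33333
  Storage, OS A: 164×149/360 = 67.87778
  Storage, OS B: 164×115/360 = 52.38889
  Storage, OS C: 164×96/360 = 43.73333
Contributions (O − E)²/E:
  (23 − 41.80278)²/41.80278 = 8.4574
  (19 − 32.26389)²/32.26389 = 5.4529
  (59 − 26.93333)²/26.93333 = 38.1784
  (33 − 39.31944)²/39.31944 = 1.0157
  (41 − 30.34722)²/30.34722 = 3.7394
  (21 − 25.33333)²/25.33333 = 0.7412
  (93 − 67.87778)²/67.87778 = 9.2980
  (55 − 52.38889)²/52.38889 = 0.1301
  (16 − 43.73333)²/43.73333 = 17.5870
χ² = 8.4574 + 5.4529 + 38.1784 + 1.0157 + 3.7394 + 0.7412 + 9.2980 + 0.1301 + 17.5870 = 84.600
df = (3−1)(3−1) = 4. Since 84.600 > 7.779, reject the null hypothesis of independence at α = 0.1.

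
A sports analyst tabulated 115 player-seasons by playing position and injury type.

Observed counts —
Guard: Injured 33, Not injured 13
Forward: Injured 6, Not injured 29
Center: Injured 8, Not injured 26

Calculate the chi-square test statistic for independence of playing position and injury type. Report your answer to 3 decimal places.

30.522

Row totals: 46, 35, 34. Column totals: 47, 68. Grand total N = 115.
Expected counts (row total × column total / N):
  Guard, Injured: 46×47/115 = 18.8000
  Guard, Not injured: 46×68/115 = 27.2000
  Forward, Injured: 35×47/115 = 14.3043
  Forward, Not injured: 35×68/115 = 20.6957
  Center, Injured: 34×47/115 = 13.8957
  Center, Not injured: 34×68/115 = 20.1043
Contributions (O − E)²/E:
  (33 − 18.8000)²/18.8000 = 10.7255
  (13 − 27.2000)²/27.2000 = 7.4132
  (6 − 14.3043)²/14.3043 = 4.8210
  (29 − 20.6957)²/20.6957 = 3.3322
  (8 − 13.8957)²/13.8957 = 2.5014
  (26 − 20.1043)²/20.1043 = 1.7289
χ² = 10.7255 + 7.4132 + 4.8210 + 3.3322 + 2.5014 + 1.7289 = 30.522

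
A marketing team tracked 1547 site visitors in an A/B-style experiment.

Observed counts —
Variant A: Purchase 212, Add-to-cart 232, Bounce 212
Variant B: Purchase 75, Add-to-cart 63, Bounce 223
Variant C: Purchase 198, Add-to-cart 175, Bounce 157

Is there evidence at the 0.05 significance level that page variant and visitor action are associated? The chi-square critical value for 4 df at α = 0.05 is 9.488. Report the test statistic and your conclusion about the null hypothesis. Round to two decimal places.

Row totals: 656, 361, 530. Column totals: 485, 470, 592. Grand total N = 1547.
Expected counts (row total × column total / N):
  Variant A, Purchase: 656×485/1547 = 205.6626
  Variant A, Add-to-cart: 656×470/1547 = 199.3019
  Variant A, Bounce: 656×592/1547 = 251.0356
  Variant B, Purchase: 361×485/1547 = 113.1771
  Variant B, Add-to-cart: 361×470/1547 = 109.6768
  Variant B, Bounce: 361×592/1547 = 138.1461
  Variant C, Purchase: 530×485/1547 = 166.1603
  Variant C, Add-to-cart: 530×470/1547 = 161.0213
  Variant C, Bounce: 530×592/1547 = 202.8184
Contributions (O − E)²/E:
  (212 − 205.6626)²/205.6626 = 0.1953
  (232 − 199.3019)²/199.3019 = 5.3646
  (212 − 251.0356)²/251.0356 = 6.0700
  (75 − 113.1771)²/113.1771 = 12.8780
  (63 − 109.6768)²/109.6768 = 19.8649
  (223 − 138.1461)²/138.1461 = 52.1201
  (198 − 166.1603)²/166.1603 = 6.1011
  (175 − 161.0213)²/161.0213 = 1.2135
  (157 − 202.8184)²/202.8184 = 10.3508
χ² = 0.1953 + 5.3646 + 6.0700 + 12.8780 + 19.8649 + 52.1201 + 6.1011 + 1.2135 + 10.3508 = 114.16
df = (3−1)(3−1) = 4. Since 114.16 > 9.488, reject the null hypothesis of independence at α = 0.05.

114.16; reject H₀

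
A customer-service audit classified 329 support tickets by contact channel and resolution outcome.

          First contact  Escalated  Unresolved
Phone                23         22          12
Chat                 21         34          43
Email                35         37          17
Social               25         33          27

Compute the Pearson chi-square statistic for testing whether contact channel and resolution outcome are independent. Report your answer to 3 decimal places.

18.375

Row totals: 57, 98, 89, 85. Column totals: 104, 126, 99. Grand total N = 329.
Expected counts (row total × column total / N):
  Phone, First contact: 57×104/329 = 18.01824
  Phone, Escalated: 57×126/329 = 21.82979
  Phone, Unresolved: 57×99/329 = 17.15198
  Chat, First contact: 98×104/329 = 30.97872
  Chat, Escalated: 98×126/329 = 37.53191
  Chat, Unresolved: 98×99/329 = 29.48936
  Email, First contact: 89×104/329 = 28.13374
  Email, Escalated: 89×126/329 = 34.08511
  Email, Unresolved: 89×99/329 = 26.78116
  Social, First contact: 85×104/329 = 26.86930
  Social, Escalated: 85×126/329 = 32.55319
  Social, Unresolved: 85×99/329 = 25.57751
Contributions (O − E)²/E:
  (23 − 18.01824)²/18.01824 = 1.3774
  (22 − 21.82979)²/21.82979 = 0.0013
  (12 − 17.15198)²/17.15198 = 1.5475
  (21 − 30.97872)²/30.97872 = 3.2143
  (34 − 37.53191)²/37.53191 = 0.3324
  (43 − 29.48936)²/29.48936 = 6.1899
  (35 − 28.13374)²/28.13374 = 1.6758
  (37 − 34.08511)²/34.08511 = 0.2493
  (17 − 26.78116)²/26.78116 = 3.5723
  (25 − 26.86930)²/26.86930 = 0.1300
  (33 − 32.55319)²/32.55319 = 0.0061
  (27 − 25.57751)²/25.57751 = 0.0791
χ² = 1.3774 + 0.0013 + 1.5475 + 3.2143 + 0.3324 + 6.1899 + 1.6758 + 0.2493 + 3.5723 + 0.1300 + 0.0061 + 0.0791 = 18.375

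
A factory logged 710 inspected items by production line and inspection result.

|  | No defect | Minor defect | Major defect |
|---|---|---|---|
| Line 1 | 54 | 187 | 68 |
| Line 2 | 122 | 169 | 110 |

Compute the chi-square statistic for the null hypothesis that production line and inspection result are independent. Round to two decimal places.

25.60

Row totals: 309, 401. Column totals: 176, 356, 178. Grand total N = 710.
Expected counts (row total × column total / N):
  Line 1, No defect: 309×176/710 = 76.597
  Line 1, Minor defect: 309×356/710 = 154.935
  Line 1, Major defect: 309×178/710 = 77.468
  Line 2, No defect: 401×176/710 = 99.403
  Line 2, Minor defect: 401×356/710 = 201.065
  Line 2, Major defect: 401×178/710 = 100.532
Contributions (O − E)²/E:
  (54 − 76.597)²/76.597 = 6.6664
  (187 − 154.935)²/154.935 = 6.6361
  (68 − 77.468)²/77.468 = 1.1572
  (122 − 99.403)²/99.403 = 5.1369
  (169 − 201.065)²/201.065 = 5.1136
  (110 − 100.532)²/100.532 = 0.8917
χ² = 6.6664 + 6.6361 + 1.1572 + 5.1369 + 5.1136 + 0.8917 = 25.60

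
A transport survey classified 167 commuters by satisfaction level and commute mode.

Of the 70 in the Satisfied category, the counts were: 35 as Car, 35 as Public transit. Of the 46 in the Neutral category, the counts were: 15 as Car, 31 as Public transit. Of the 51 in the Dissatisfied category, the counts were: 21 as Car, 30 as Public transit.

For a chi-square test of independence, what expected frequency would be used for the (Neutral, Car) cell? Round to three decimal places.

19.557

Row total (Neutral) = 46; column total (Car) = 71; grand total N = 167.
Expected count = (row total × column total) / N = 46 × 71 / 167 = 19.557.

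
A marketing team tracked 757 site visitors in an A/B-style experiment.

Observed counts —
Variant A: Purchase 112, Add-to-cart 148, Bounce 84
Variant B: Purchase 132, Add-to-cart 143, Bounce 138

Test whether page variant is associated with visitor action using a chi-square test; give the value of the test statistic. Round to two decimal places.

Row totals: 344, 413. Column totals: 244, 291, 222. Grand total N = 757.
Expected counts (row total × column total / N):
  Variant A, Purchase: 344×244/757 = 110.880
  Variant A, Add-to-cart: 344×291/757 = 132.238
  Variant A, Bounce: 344×222/757 = 100.882
  Variant B, Purchase: 413×244/757 = 133.120
  Variant B, Add-to-cart: 413×291/757 = 158.762
  Variant B, Bounce: 413×222/757 = 121.118
Contributions (O − E)²/E:
  (112 − 110.880)²/110.880 = 0.0113
  (148 − 132.238)²/132.238 = 1.8787
  (84 − 100.882)²/100.882 = 2.8251
  (132 − 133.120)²/133.120 = 0.0094
  (143 − 158.762)²/158.762 = 1.5649
  (138 − 121.118)²/121.118 = 2.3531
χ² = 0.0113 + 1.8787 + 2.8251 + 0.0094 + 1.5649 + 2.3531 = 8.64

8.64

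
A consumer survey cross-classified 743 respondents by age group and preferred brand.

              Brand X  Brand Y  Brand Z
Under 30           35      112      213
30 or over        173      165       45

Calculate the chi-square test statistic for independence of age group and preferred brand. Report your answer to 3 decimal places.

Row totals: 360, 383. Column totals: 208, 277, 258. Grand total N = 743.
Expected counts (row total × column total / N):
  Under 30, Brand X: 360×208/743 = 100.7806
  Under 30, Brand Y: 360×277/743 = 134.2127
  Under 30, Brand Z: 360×258/743 = 125.0067
  30 or over, Brand X: 383×208/743 = 107.2194
  30 or over, Brand Y: 383×277/743 = 142.7873
  30 or over, Brand Z: 383×258/743 = 132.9933
Contributions (O − E)²/E:
  (35 − 100.7806)²/100.7806 = 42.9357
  (112 − 134.2127)²/134.2127 = 3.6763
  (213 − 125.0067)²/125.0067 = 61.9392
  (173 − 107.2194)²/107.2194 = 40.3573
  (165 − 142.7873)²/142.7873 = 3.4555
  (45 − 132.9933)²/132.9933 = 58.2196
χ² = 42.9357 + 3.6763 + 61.9392 + 40.3573 + 3.4555 + 58.2196 = 210.584

210.584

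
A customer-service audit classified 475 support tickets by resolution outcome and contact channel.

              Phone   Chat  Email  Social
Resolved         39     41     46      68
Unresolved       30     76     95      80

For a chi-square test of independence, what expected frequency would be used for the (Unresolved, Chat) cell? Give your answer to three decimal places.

69.215

Row total (Unresolved) = 281; column total (Chat) = 117; grand total N = 475.
Expected count = (row total × column total) / N = 281 × 117 / 475 = 69.215.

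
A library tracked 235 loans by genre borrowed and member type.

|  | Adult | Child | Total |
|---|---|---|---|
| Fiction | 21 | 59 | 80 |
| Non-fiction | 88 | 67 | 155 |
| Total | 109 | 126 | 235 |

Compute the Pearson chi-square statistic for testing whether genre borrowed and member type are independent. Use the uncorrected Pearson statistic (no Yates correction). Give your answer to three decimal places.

Grand total N = 235.
Expected counts (row total × column total / N):
  Fiction, Adult: 80×109/235 = 37.1064
  Fiction, Child: 80×126/235 = 42.8936
  Non-fiction, Adult: 155×109/235 = 71.8936
  Non-fiction, Child: 155×126/235 = 83.1064
Contributions (O − E)²/E:
  (21 − 37.1064)²/37.1064 = 6.9911
  (59 − 42.8936)²/42.8936 = 6.0479
  (88 − 71.8936)²/71.8936 = 3.6083
  (67 − 83.1064)²/83.1064 = 3.1215
χ² = 6.9911 + 6.0479 + 3.6083 + 3.1215 = 19.769

19.769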